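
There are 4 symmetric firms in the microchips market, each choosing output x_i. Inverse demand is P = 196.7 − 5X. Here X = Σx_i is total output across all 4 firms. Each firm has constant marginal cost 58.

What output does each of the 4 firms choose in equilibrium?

5.548

A representative firm's profit is π_i = x_i(196.7 − 5X) − 58x_i, with X = x_i + Σ_{j≠i} x_j.
First-order condition: 138.7 − 10x_i − 5Σ_{j≠i} x_j = 0.
Imposing symmetry (x_j = x for all j) turns Σ_{j≠i} x_j into 3x, so 138.7 = 25x and x = 5.548.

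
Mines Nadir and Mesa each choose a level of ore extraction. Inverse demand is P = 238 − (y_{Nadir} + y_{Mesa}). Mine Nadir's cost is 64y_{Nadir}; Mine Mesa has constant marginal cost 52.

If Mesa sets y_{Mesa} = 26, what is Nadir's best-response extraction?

Mine Nadir's profit: π = y_{Nadir}(238 − (y_{Nadir} + y_{Mesa})) − 64y_{Nadir}.
∂π/∂y_{Nadir} = 174 − 2y_{Nadir} − y_{Mesa} = 0, so y_{Nadir} = 87 − 0.5y_{Mesa}.
At y_{Mesa} = 26: y_{Nadir} = 87 − 0.5·26 = 74.

74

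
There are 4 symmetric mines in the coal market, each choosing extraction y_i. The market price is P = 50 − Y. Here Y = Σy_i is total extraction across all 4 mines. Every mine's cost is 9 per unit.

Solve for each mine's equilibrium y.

8.2

A representative mine's profit is π_i = y_i(50 − Y) − 9y_i, with Y = y_i + Σ_{j≠i} y_j.
First-order condition: 41 − 2y_i − Σ_{j≠i} y_j = 0.
Imposing symmetry (y_j = y for all j) turns Σ_{j≠i} y_j into 3y, so 41 = 5y and y = 8.2.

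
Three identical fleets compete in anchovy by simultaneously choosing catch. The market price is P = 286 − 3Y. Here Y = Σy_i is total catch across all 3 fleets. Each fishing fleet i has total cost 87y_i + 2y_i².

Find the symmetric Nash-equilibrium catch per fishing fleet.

A representative fishing fleet's profit is π_i = y_i(286 − 3Y) − 87y_i − 2y_i², with Y = y_i + Σ_{j≠i} y_j.
First-order condition: 199 − 10y_i − 3Σ_{j≠i} y_j = 0.
In a symmetric equilibrium every fishing fleet chooses the same y, so Σ_{j≠i} y_j = 2y. The condition becomes 199 − 16y = 0, giving y = 199/16 = 12.4375.

12.4375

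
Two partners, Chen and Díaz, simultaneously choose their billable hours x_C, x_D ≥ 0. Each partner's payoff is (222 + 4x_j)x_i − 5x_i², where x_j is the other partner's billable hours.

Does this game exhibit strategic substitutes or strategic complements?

strategic complements

Chen's payoff is (222 + 4x_D)x_C − 5x_C².
∂π/∂x_C = 222 + 4x_D − 10x_C = 0, so x_C = 22.2 + 0.4x_D.
The best-response slope dx_C/dx_D = 0.4 > 0: the reaction function is upward-sloping, so the choices are strategic complements.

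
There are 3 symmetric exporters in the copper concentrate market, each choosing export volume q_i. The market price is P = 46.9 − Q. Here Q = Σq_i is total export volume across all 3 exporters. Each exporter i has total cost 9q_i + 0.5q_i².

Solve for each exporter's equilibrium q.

A representative exporter's profit is π_i = q_i(46.9 − Q) − 9q_i − 0.5q_i², with Q = q_i + Σ_{j≠i} q_j.
First-order condition: 37.9 − 3q_i − Σ_{j≠i} q_j = 0.
With identical exporters, set every q_j = q: then 37.9 − 3q − 2q = 0, i.e. q = 37.9/5 = 7.58.

7.58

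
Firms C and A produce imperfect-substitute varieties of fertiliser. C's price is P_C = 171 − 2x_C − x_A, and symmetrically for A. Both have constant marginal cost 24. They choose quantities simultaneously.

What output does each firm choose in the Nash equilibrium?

29.4

Firm C's profit: π = x_C(171 − 2x_C − x_A) − 24x_C.
∂π/∂x_C = 147 − 4x_C − x_A = 0 ⇒ x_C = 36.75 − 0.25x_A.
Setting x_C = x_A in the reaction function: x_C = 36.75 − 0.25x_C, so x_C = 36.75 / 1.25 = 29.4.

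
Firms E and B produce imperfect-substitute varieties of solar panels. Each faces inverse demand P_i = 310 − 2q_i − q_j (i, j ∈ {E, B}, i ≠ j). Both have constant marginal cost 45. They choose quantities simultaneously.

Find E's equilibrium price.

Firm E's profit: π = q_E(310 − 2q_E − q_B) − 45q_E.
∂π/∂q_E = 265 − 4q_E − q_B = 0 ⇒ q_E = 66.25 − 0.25q_B.
The game is symmetric, so in equilibrium q_B = q_E: the reaction function gives 1.25q_E = 66.25, hence q_E = 53.
P_E = 310 − 2·53 − 53 = 151.

151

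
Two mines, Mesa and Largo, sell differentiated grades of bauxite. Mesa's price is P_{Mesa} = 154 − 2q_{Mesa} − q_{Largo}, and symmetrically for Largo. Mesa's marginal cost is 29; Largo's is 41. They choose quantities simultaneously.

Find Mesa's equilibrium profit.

1331.28

Mine Mesa's profit: π = q_{Mesa}(154 − 2q_{Mesa} − q_{Largo}) − 29q_{Mesa}.
∂π/∂q_{Mesa} = 125 − 4q_{Mesa} − q_{Largo} = 0 ⇒ q_{Mesa} = 31.25 − 0.25q_{Largo}.
Similarly q_{Largo} = 28.25 − 0.25q_{Mesa}.
Substituting the second reaction function into the first: q_{Mesa} = 31.25 − 0.25(28.25 − 0.25q_{Mesa}), which gives 0.9375q_{Mesa} = 24.1875 ⇒ q_{Mesa} = 25.8.
Then q_{Largo} = 28.25 − 0.25·25.8 = 21.8.
P_{Mesa} = 154 − 2·25.8 − 21.8 = 80.6.
Profit = (80.6 − 29)·25.8 = 1331.28.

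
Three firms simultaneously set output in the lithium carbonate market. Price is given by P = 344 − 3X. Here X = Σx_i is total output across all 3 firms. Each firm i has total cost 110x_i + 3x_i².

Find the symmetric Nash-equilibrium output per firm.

A representative firm's profit is π_i = x_i(344 − 3X) − 110x_i − 3x_i², with X = x_i + Σ_{j≠i} x_j.
First-order condition: 234 − 12x_i − 3Σ_{j≠i} x_j = 0.
With identical firms, set every x_j = x: then 234 − 12x − 6x = 0, i.e. x = 234/18 = 13.

13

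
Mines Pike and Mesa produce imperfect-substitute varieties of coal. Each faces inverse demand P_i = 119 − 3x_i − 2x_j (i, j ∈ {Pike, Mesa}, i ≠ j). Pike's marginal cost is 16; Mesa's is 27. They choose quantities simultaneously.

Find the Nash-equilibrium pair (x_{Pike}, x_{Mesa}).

13.5625, 10.8125

Mine Pike's profit: π = x_{Pike}(119 − 3x_{Pike} − 2x_{Mesa}) − 16x_{Pike}.
∂π/∂x_{Pike} = 103 − 6x_{Pike} − 2x_{Mesa} = 0 ⇒ x_{Pike} = 103/6 − (1/3)x_{Mesa}.
Similarly x_{Mesa} = 46/3 − (1/3)x_{Pike}.
Solving the two reaction functions simultaneously: (1 − (−1/3)(−1/3))x_{Pike} = 103/6 − (1/3)·(46/3), so (8/9)x_{Pike} = 217/18 and x_{Pike} = 13.5625.
Then x_{Mesa} = 46/3 − (1/3)·13.5625 = 10.8125.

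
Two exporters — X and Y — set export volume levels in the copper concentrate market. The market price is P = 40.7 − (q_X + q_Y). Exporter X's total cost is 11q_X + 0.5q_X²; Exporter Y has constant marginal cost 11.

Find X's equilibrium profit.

52.9254

Exporter X's profit: π = q_X(40.7 − (q_X + q_Y)) − 11q_X − 0.5q_X².
∂π/∂q_X = 29.7 − 3q_X − q_Y = 0, so q_X = 9.9 − (1/3)q_Y.
For Y: ∂π/∂q_Y = 29.7 − 2q_Y − q_X = 0 ⇒ q_Y = 14.85 − 0.5q_X.
Solving the two reaction functions simultaneously: (1 − (−1/3)(−0.5))q_X = 9.9 − (1/3)·14.85, so (5/6)q_X = 4.95 and q_X = 5.94.
Then q_Y = 14.85 − 0.5·5.94 = 11.88.
Price P = 40.7 − 17.82 = 22.88.
X's profit: (22.88 − 11)·5.94 − 0.5(5.94)² = 52.9254.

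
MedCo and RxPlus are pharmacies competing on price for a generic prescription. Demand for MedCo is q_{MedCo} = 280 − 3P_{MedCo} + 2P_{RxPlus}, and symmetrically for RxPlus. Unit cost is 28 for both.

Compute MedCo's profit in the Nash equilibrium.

MedCo's profit: π = (P_{MedCo} − 28)(280 − 3P_{MedCo} + 2P_{RxPlus}).
∂π/∂P_{MedCo} = 364 − 6P_{MedCo} + 2P_{RxPlus} = 0 ⇒ P_{MedCo} = 182/3 + (1/3)P_{RxPlus}.
The game is symmetric, so in equilibrium P_{RxPlus} = P_{MedCo}: the reaction function gives (2/3)P_{MedCo} = 182/3, hence P_{MedCo} = 91.
q_{MedCo} = 280 − 3·91 + 2·91 = 189.
Profit = (91 − 28)·189 = 11907.

11907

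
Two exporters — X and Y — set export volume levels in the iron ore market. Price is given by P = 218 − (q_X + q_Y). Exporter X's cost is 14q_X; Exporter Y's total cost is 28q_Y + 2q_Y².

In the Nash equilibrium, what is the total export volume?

Exporter X's profit: π = q_X(218 − (q_X + q_Y)) − 14q_X.
∂π/∂q_X = 204 − 2q_X − q_Y = 0, so q_X = 102 − 0.5q_Y.
For Y: ∂π/∂q_Y = 190 − 6q_Y − q_X = 0 ⇒ q_Y = 95/3 − (1/6)q_X.
Substituting the second reaction function into the first: q_X = 102 − 0.5(95/3 − (1/6)q_X), which gives (11/12)q_X = 517/6 ⇒ q_X = 94.
Then q_Y = 95/3 − (1/6)·94 = 16.
Total export volume: 94 + 16 = 110.

110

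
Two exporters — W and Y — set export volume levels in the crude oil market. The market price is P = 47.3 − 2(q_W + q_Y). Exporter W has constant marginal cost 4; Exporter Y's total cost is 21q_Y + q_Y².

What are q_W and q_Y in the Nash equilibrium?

Exporter W's profit: π = q_W(47.3 − 2(q_W + q_Y)) − 4q_W.
∂π/∂q_W = 43.3 − 4q_W − 2q_Y = 0, so q_W = 10.825 − 0.5q_Y.
For Y: ∂π/∂q_Y = 26.3 − 6q_Y − 2q_W = 0 ⇒ q_Y = 263/60 − (1/3)q_W.
Solving the two reaction functions simultaneously: (1 − (−0.5)(−1/3))q_W = 10.825 − 0.5·(263/60), so (5/6)q_W = 259/30 and q_W = 10.36.
Then q_Y = 263/60 − (1/3)·10.36 = 0.93.

10.36, 0.93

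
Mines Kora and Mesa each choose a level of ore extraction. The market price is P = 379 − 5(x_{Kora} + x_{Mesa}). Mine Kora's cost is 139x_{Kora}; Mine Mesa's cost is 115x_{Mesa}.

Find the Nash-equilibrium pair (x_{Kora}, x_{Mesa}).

14.4, 19.2

Mine Kora's profit: π = x_{Kora}(379 − 5(x_{Kora} + x_{Mesa})) − 139x_{Kora}.
∂π/∂x_{Kora} = 240 − 10x_{Kora} − 5x_{Mesa} = 0, so x_{Kora} = 24 − 0.5x_{Mesa}.
By the same steps for Mesa: x_{Mesa} = 26.4 − 0.5x_{Kora}.
Plugging x_{Mesa} into Kora's best response: x_{Kora} = 24 − 0.5(26.4 − 0.5x_{Kora}) ⇒ 0.75x_{Kora} = 10.8, so x_{Kora} = 14.4.
Then x_{Mesa} = 26.4 − 0.5·14.4 = 19.2.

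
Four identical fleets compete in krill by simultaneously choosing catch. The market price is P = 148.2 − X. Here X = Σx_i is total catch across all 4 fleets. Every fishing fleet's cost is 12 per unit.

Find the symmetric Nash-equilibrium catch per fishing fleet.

27.24

A representative fishing fleet's profit is π_i = x_i(148.2 − X) − 12x_i, with X = x_i + Σ_{j≠i} x_j.
First-order condition: 136.2 − 2x_i − Σ_{j≠i} x_j = 0.
In a symmetric equilibrium every fishing fleet chooses the same x, so Σ_{j≠i} x_j = 3x. The condition becomes 136.2 − 5x = 0, giving x = 136.2/5 = 27.24.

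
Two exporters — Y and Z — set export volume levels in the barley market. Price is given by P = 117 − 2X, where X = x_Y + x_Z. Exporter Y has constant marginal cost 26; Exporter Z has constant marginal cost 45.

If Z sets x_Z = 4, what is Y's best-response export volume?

20.75

Exporter Y's profit: π = x_Y(117 − 2(x_Y + x_Z)) − 26x_Y.
∂π/∂x_Y = 91 − 4x_Y − 2x_Z = 0, so x_Y = 22.75 − 0.5x_Z.
At x_Z = 4: x_Y = 22.75 − 0.5·4 = 20.75.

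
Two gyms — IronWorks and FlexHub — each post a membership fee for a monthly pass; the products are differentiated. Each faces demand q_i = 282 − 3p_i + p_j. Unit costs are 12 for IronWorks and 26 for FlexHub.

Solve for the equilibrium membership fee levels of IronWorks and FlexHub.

IronWorks's profit: π = (p_{IronWorks} − 12)(282 − 3p_{IronWorks} + p_{FlexHub}).
∂π/∂p_{IronWorks} = 318 − 6p_{IronWorks} + p_{FlexHub} = 0 ⇒ p_{IronWorks} = 53 + (1/6)p_{FlexHub}.
Similarly p_{FlexHub} = 60 + (1/6)p_{IronWorks}.
Solving the two reaction functions simultaneously: (1 − (1/6)(1/6))p_{IronWorks} = 53 + (1/6)·60, so (35/36)p_{IronWorks} = 63 and p_{IronWorks} = 64.8.
Then p_{FlexHub} = 60 + (1/6)·64.8 = 70.8.

64.8, 70.8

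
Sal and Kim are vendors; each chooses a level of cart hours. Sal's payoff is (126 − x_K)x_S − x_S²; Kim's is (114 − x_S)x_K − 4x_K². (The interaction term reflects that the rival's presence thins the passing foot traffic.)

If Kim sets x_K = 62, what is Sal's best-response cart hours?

32

Expanding Sal's payoff: 126x_S − x_Kx_S − x_S².
∂π/∂x_S = 126 − x_K − 2x_S = 0, so x_S = 63 − 0.5x_K.
At x_K = 62: x_S = 63 − 0.5·62 = 32.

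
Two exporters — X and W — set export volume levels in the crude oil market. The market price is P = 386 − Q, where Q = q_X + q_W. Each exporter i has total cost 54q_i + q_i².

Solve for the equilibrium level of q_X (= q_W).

Exporter X's profit: π = q_X(386 − (q_X + q_W)) − 54q_X − q_X².
∂π/∂q_X = 332 − 4q_X − q_W = 0, so q_X = 83 − 0.25q_W.
By symmetry q_W = q_X; substituting into the reaction function, 1.25q_X = 83 and q_X = 66.4.

66.4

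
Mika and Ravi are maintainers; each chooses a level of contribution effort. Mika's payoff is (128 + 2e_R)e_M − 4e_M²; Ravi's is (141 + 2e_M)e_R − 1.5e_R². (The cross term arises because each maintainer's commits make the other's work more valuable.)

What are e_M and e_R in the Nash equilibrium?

Expanding Mika's payoff: 128e_M + 2e_Re_M − 4e_M².
∂π/∂e_M = 128 + 2e_R − 8e_M = 0, so e_M = 16 + 0.25e_R.
Likewise for Ravi: e_R = 47 + (2/3)e_M.
Substituting the second reaction function into the first: e_M = 16 + 0.25(47 + (2/3)e_M), which gives (5/6)e_M = 27.75 ⇒ e_M = 33.3.
Then e_R = 47 + (2/3)·33.3 = 69.2.

33.3, 69.2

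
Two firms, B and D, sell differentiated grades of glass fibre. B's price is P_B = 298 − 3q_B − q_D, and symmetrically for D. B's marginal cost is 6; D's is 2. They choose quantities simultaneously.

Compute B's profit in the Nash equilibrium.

Firm B's profit: π = q_B(298 − 3q_B − q_D) − 6q_B.
∂π/∂q_B = 292 − 6q_B − q_D = 0 ⇒ q_B = 146/3 − (1/6)q_D.
Similarly q_D = 148/3 − (1/6)q_B.
Substituting the second reaction function into the first: q_B = 146/3 − (1/6)(148/3 − (1/6)q_B), which gives (35/36)q_B = 364/9 ⇒ q_B = 41.6.
Then q_D = 148/3 − (1/6)·41.6 = 42.4.
P_B = 298 − 3·41.6 − 42.4 = 130.8.
Profit = (130.8 − 6)·41.6 = 5191.68.

5191.68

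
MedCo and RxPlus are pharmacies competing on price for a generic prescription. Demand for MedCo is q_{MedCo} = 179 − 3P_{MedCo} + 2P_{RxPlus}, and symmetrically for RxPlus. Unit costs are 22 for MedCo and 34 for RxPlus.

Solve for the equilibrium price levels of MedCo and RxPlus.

MedCo's profit: π = (P_{MedCo} − 22)(179 − 3P_{MedCo} + 2P_{RxPlus}).
∂π/∂P_{MedCo} = 245 − 6P_{MedCo} + 2P_{RxPlus} = 0 ⇒ P_{MedCo} = 245/6 + (1/3)P_{RxPlus}.
Similarly P_{RxPlus} = 281/6 + (1/3)P_{MedCo}.
Substituting the second reaction function into the first: P_{MedCo} = 245/6 + (1/3)(281/6 + (1/3)P_{MedCo}), which gives (8/9)P_{MedCo} = 508/9 ⇒ P_{MedCo} = 63.5.
Then P_{RxPlus} = 281/6 + (1/3)·63.5 = 68.

63.5, 68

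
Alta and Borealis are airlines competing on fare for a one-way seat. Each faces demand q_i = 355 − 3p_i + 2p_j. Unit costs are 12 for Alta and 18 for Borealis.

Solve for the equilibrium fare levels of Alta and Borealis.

Alta's profit: π = (p_{Alta} − 12)(355 − 3p_{Alta} + 2p_{Borealis}).
∂π/∂p_{Alta} = 391 − 6p_{Alta} + 2p_{Borealis} = 0 ⇒ p_{Alta} = 391/6 + (1/3)p_{Borealis}.
Similarly p_{Borealis} = 409/6 + (1/3)p_{Alta}.
Solving the two reaction functions simultaneously: (1 − (1/3)(1/3))p_{Alta} = 391/6 + (1/3)·(409/6), so (8/9)p_{Alta} = 791/9 and p_{Alta} = 98.875.
Then p_{Borealis} = 409/6 + (1/3)·98.875 = 101.125.

98.875, 101.125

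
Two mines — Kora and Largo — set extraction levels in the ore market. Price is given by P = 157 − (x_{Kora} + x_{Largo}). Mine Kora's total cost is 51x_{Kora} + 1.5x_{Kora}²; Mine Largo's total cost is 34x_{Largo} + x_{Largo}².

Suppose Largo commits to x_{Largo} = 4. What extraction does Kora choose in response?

Mine Kora's profit: π = x_{Kora}(157 − (x_{Kora} + x_{Largo})) − 51x_{Kora} − 1.5x_{Kora}².
∂π/∂x_{Kora} = 106 − 5x_{Kora} − x_{Largo} = 0, so x_{Kora} = 21.2 − 0.2x_{Largo}.
At x_{Largo} = 4: x_{Kora} = 21.2 − 0.2·4 = 20.4.

20.4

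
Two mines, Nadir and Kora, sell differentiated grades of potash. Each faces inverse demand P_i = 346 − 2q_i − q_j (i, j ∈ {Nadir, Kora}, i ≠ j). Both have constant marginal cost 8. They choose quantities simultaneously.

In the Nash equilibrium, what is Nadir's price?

143.2

Mine Nadir's profit: π = q_{Nadir}(346 − 2q_{Nadir} − q_{Kora}) − 8q_{Nadir}.
∂π/∂q_{Nadir} = 338 − 4q_{Nadir} − q_{Kora} = 0 ⇒ q_{Nadir} = 84.5 − 0.25q_{Kora}.
Setting q_{Nadir} = q_{Kora} in the reaction function: q_{Nadir} = 84.5 − 0.25q_{Nadir}, so q_{Nadir} = 84.5 / 1.25 = 67.6.
P_{Nadir} = 346 − 2·67.6 − 67.6 = 143.2.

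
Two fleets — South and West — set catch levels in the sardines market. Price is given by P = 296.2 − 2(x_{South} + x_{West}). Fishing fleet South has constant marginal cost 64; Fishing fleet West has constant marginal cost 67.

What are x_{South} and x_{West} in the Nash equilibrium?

39.2, 37.7

Fishing fleet South's profit: π = x_{South}(296.2 − 2(x_{South} + x_{West})) − 64x_{South}.
∂π/∂x_{South} = 232.2 − 4x_{South} − 2x_{West} = 0, so x_{South} = 58.05 − 0.5x_{West}.
By the same steps for West: x_{West} = 57.3 − 0.5x_{South}.
Solving the two reaction functions simultaneously: (1 − (−0.5)(−0.5))x_{South} = 58.05 − 0.5·57.3, so 0.75x_{South} = 29.4 and x_{South} = 39.2.
Then x_{West} = 57.3 − 0.5·39.2 = 37.7.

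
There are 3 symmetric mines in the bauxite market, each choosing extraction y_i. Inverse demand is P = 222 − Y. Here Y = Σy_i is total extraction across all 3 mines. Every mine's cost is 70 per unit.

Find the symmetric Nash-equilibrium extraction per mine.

A representative mine's profit is π_i = y_i(222 − Y) − 70y_i, with Y = y_i + Σ_{j≠i} y_j.
First-order condition: 152 − 2y_i − Σ_{j≠i} y_j = 0.
Imposing symmetry (y_j = y for all j) turns Σ_{j≠i} y_j into 2y, so 152 = 4y and y = 38.

38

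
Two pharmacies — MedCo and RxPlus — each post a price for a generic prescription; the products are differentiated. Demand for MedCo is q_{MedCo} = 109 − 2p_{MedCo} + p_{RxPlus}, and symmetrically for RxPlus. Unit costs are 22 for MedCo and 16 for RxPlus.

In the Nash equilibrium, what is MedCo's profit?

MedCo's profit: π = (p_{MedCo} − 22)(109 − 2p_{MedCo} + p_{RxPlus}).
∂π/∂p_{MedCo} = 153 − 4p_{MedCo} + p_{RxPlus} = 0 ⇒ p_{MedCo} = 38.25 + 0.25p_{RxPlus}.
Similarly p_{RxPlus} = 35.25 + 0.25p_{MedCo}.
Solving the two reaction functions simultaneously: (1 − (0.25)(0.25))p_{MedCo} = 38.25 + 0.25·35.25, so 0.9375p_{MedCo} = 47.0625 and p_{MedCo} = 50.2.
Then p_{RxPlus} = 35.25 + 0.25·50.2 = 47.8.
q_{MedCo} = 109 − 2·50.2 + 47.8 = 56.4.
Profit = (50.2 − 22)·56.4 = 1590.48.

1590.48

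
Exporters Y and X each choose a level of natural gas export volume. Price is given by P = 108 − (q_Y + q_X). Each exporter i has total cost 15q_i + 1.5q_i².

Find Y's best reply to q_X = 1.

18.4

Exporter Y's profit: π = q_Y(108 − (q_Y + q_X)) − 15q_Y − 1.5q_Y².
∂π/∂q_Y = 93 − 5q_Y − q_X = 0, so q_Y = 18.6 − 0.2q_X.
At q_X = 1: q_Y = 18.6 − 0.2·1 = 18.4.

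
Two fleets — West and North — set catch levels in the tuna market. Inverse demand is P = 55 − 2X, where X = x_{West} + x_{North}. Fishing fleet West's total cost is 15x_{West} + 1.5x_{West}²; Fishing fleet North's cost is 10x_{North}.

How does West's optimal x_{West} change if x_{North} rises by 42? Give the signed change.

Fishing fleet West's profit: π = x_{West}(55 − 2(x_{West} + x_{North})) − 15x_{West} − 1.5x_{West}².
∂π/∂x_{West} = 40 − 7x_{West} − 2x_{North} = 0, so x_{West} = 40/7 − (2/7)x_{North}.
The reaction-function slope is −2/7, so a 42-unit rise in x_{North} moves x_{West} by −2/7 × 42 = −12. West's best response falls — the actions are strategic substitutes.

-12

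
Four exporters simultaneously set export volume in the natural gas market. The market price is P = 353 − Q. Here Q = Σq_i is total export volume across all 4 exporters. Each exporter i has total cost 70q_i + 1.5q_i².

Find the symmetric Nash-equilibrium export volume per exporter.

A representative exporter's profit is π_i = q_i(353 − Q) − 70q_i − 1.5q_i², with Q = q_i + Σ_{j≠i} q_j.
First-order condition: 283 − 5q_i − Σ_{j≠i} q_j = 0.
In a symmetric equilibrium every exporter chooses the same q, so Σ_{j≠i} q_j = 3q. The condition becomes 283 − 8q = 0, giving q = 283/8 = 35.375.

35.375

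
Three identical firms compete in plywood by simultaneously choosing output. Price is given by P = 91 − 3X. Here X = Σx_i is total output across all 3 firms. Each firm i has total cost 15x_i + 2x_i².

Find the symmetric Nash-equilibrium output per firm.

A representative firm's profit is π_i = x_i(91 − 3X) − 15x_i − 2x_i², with X = x_i + Σ_{j≠i} x_j.
First-order condition: 76 − 10x_i − 3Σ_{j≠i} x_j = 0.
Imposing symmetry (x_j = x for all j) turns Σ_{j≠i} x_j into 2x, so 76 = 16x and x = 4.75.

4.75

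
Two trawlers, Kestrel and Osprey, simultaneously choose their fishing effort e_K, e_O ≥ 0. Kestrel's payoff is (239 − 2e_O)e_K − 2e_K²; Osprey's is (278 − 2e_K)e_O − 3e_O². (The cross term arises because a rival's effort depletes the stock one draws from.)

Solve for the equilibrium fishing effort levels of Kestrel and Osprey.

Expanding Kestrel's payoff: 239e_K − 2e_Oe_K − 2e_K².
∂π/∂e_K = 239 − 2e_O − 4e_K = 0, so e_K = 59.75 − 0.5e_O.
Likewise for Osprey: e_O = 139/3 − (1/3)e_K.
Plugging e_O into Kestrel's best response: e_K = 59.75 − 0.5(139/3 − (1/3)e_K) ⇒ (5/6)e_K = 439/12, so e_K = 43.9.
Then e_O = 139/3 − (1/3)·43.9 = 31.7.

43.9, 31.7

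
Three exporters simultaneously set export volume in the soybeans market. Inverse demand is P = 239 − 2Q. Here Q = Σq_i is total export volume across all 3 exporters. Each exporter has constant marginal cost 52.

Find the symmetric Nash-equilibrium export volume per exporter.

A representative exporter's profit is π_i = q_i(239 − 2Q) − 52q_i, with Q = q_i + Σ_{j≠i} q_j.
First-order condition: 187 − 4q_i − 2Σ_{j≠i} q_j = 0.
In a symmetric equilibrium every exporter chooses the same q, so Σ_{j≠i} q_j = 2q. The condition becomes 187 − 8q = 0, giving q = 187/8 = 23.375.

23.375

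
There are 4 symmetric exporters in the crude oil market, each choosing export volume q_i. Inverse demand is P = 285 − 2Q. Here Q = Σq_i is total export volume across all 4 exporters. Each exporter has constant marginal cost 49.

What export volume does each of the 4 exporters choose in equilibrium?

23.6

A representative exporter's profit is π_i = q_i(285 − 2Q) − 49q_i, with Q = q_i + Σ_{j≠i} q_j.
First-order condition: 236 − 4q_i − 2Σ_{j≠i} q_j = 0.
With identical exporters, set every q_j = q: then 236 − 4q − 6q = 0, i.e. q = 236/10 = 23.6.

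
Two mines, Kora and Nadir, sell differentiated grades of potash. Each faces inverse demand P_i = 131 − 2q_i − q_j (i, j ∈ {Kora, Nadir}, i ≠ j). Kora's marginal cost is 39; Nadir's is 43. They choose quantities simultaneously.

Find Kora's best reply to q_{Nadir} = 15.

19.25

Mine Kora's profit: π = q_{Kora}(131 − 2q_{Kora} − q_{Nadir}) − 39q_{Kora}.
∂π/∂q_{Kora} = 92 − 4q_{Kora} − q_{Nadir} = 0 ⇒ q_{Kora} = 23 − 0.25q_{Nadir}.
At q_{Nadir} = 15: q_{Kora} = 23 − 0.25·15 = 19.25.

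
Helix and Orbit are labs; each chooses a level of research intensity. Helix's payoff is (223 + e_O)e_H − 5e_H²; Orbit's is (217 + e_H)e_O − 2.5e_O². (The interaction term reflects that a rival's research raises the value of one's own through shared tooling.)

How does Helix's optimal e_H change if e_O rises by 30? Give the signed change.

3

Expanding Helix's payoff: 223e_H + e_Oe_H − 5e_H².
∂π/∂e_H = 223 + e_O − 10e_H = 0, so e_H = 22.3 + 0.1e_O.
The reaction-function slope is 0.1, so a 30-unit rise in e_O moves e_H by 0.1 × 30 = 3. Helix's best response rises — the actions are strategic complements.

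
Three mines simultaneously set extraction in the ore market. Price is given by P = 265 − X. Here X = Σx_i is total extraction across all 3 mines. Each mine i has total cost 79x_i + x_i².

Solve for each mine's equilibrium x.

A representative mine's profit is π_i = x_i(265 − X) − 79x_i − x_i², with X = x_i + Σ_{j≠i} x_j.
First-order condition: 186 − 4x_i − Σ_{j≠i} x_j = 0.
With identical mines, set every x_j = x: then 186 − 4x − 2x = 0, i.e. x = 186/6 = 31.

31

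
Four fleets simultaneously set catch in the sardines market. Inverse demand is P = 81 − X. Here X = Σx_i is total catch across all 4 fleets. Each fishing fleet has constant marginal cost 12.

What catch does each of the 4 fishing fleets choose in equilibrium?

13.8

A representative fishing fleet's profit is π_i = x_i(81 − X) − 12x_i, with X = x_i + Σ_{j≠i} x_j.
First-order condition: 69 − 2x_i − Σ_{j≠i} x_j = 0.
Imposing symmetry (x_j = x for all j) turns Σ_{j≠i} x_j into 3x, so 69 = 5x and x = 13.8.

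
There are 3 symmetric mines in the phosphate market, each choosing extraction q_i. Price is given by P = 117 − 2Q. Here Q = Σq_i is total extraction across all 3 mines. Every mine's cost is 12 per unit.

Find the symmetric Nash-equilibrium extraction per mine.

13.125

A representative mine's profit is π_i = q_i(117 − 2Q) − 12q_i, with Q = q_i + Σ_{j≠i} q_j.
First-order condition: 105 − 4q_i − 2Σ_{j≠i} q_j = 0.
Imposing symmetry (q_j = q for all j) turns Σ_{j≠i} q_j into 2q, so 105 = 8q and q = 13.125.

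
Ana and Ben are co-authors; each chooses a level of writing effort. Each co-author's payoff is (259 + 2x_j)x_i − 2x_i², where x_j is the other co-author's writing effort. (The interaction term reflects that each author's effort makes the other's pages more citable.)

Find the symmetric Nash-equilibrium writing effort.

Ana's payoff is (259 + 2x_B)x_A − 2x_A².
∂π/∂x_A = 259 + 2x_B − 4x_A = 0, so x_A = 64.75 + 0.5x_B.
By symmetry x_B = x_A; substituting into the reaction function, 0.5x_A = 64.75 and x_A = 129.5.

129.5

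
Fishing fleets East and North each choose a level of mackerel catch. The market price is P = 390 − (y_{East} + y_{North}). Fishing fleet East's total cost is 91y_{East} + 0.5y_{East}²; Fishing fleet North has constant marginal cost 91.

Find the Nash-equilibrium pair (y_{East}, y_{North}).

Fishing fleet East's profit: π = y_{East}(390 − (y_{East} + y_{North})) − 91y_{East} − 0.5y_{East}².
∂π/∂y_{East} = 299 − 3y_{East} − y_{North} = 0, so y_{East} = 299/3 − (1/3)y_{North}.
For North: ∂π/∂y_{North} = 299 − 2y_{North} − y_{East} = 0 ⇒ y_{North} = 149.5 − 0.5y_{East}.
Plugging y_{North} into East's best response: y_{East} = 299/3 − (1/3)(149.5 − 0.5y_{East}) ⇒ (5/6)y_{East} = 299/6, so y_{East} = 59.8.
Then y_{North} = 149.5 − 0.5·59.8 = 119.6.

59.8, 119.6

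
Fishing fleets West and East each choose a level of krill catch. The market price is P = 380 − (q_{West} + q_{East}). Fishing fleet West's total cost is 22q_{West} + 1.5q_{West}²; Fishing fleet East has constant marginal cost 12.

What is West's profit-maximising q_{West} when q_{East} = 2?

Fishing fleet West's profit: π = q_{West}(380 − (q_{West} + q_{East})) − 22q_{West} − 1.5q_{West}².
∂π/∂q_{West} = 358 − 5q_{West} − q_{East} = 0, so q_{West} = 71.6 − 0.2q_{East}.
At q_{East} = 2: q_{West} = 71.6 − 0.2·2 = 71.2.

71.2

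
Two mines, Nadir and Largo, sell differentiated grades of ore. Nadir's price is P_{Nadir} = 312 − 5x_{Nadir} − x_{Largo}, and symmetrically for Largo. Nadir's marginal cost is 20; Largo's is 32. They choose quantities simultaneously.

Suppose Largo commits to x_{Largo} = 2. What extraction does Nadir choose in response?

Mine Nadir's profit: π = x_{Nadir}(312 − 5x_{Nadir} − x_{Largo}) − 20x_{Nadir}.
∂π/∂x_{Nadir} = 292 − 10x_{Nadir} − x_{Largo} = 0 ⇒ x_{Nadir} = 29.2 − 0.1x_{Largo}.
At x_{Largo} = 2: x_{Nadir} = 29.2 − 0.1·2 = 29.

29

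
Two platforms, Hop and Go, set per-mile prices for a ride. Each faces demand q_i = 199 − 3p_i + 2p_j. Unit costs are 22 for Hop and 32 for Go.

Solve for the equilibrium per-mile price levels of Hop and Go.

68.125, 71.875

Hop's profit: π = (p_{Hop} − 22)(199 − 3p_{Hop} + 2p_{Go}).
∂π/∂p_{Hop} = 265 − 6p_{Hop} + 2p_{Go} = 0 ⇒ p_{Hop} = 265/6 + (1/3)p_{Go}.
Similarly p_{Go} = 295/6 + (1/3)p_{Hop}.
Solving the two reaction functions simultaneously: (1 − (1/3)(1/3))p_{Hop} = 265/6 + (1/3)·(295/6), so (8/9)p_{Hop} = 545/9 and p_{Hop} = 68.125.
Then p_{Go} = 295/6 + (1/3)·68.125 = 71.875.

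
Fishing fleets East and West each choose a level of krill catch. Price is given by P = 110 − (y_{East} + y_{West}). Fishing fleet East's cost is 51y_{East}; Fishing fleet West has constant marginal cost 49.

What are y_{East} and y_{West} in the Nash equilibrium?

19, 21

Fishing fleet East's profit: π = y_{East}(110 − (y_{East} + y_{West})) − 51y_{East}.
∂π/∂y_{East} = 59 − 2y_{East} − y_{West} = 0, so y_{East} = 29.5 − 0.5y_{West}.
By the same steps for West: y_{West} = 30.5 − 0.5y_{East}.
Substituting the second reaction function into the first: y_{East} = 29.5 − 0.5(30.5 − 0.5y_{East}), which gives 0.75y_{East} = 14.25 ⇒ y_{East} = 19.
Then y_{West} = 30.5 − 0.5·19 = 21.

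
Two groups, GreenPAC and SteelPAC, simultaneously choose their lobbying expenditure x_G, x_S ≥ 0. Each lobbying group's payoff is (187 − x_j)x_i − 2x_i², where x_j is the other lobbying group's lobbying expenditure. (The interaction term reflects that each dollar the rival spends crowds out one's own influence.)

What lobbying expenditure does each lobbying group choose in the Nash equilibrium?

GreenPAC's payoff is (187 − x_S)x_G − 2x_G².
∂π/∂x_G = 187 − x_S − 4x_G = 0, so x_G = 46.75 − 0.25x_S.
By symmetry x_S = x_G; substituting into the reaction function, 1.25x_G = 46.75 and x_G = 37.4.

37.4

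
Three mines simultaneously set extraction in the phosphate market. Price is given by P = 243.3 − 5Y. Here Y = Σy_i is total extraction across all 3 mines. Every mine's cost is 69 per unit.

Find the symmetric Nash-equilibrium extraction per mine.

8.715

A representative mine's profit is π_i = y_i(243.3 − 5Y) − 69y_i, with Y = y_i + Σ_{j≠i} y_j.
First-order condition: 174.3 − 10y_i − 5Σ_{j≠i} y_j = 0.
With identical mines, set every y_j = y: then 174.3 − 10y − 10y = 0, i.e. y = 174.3/20 = 8.715.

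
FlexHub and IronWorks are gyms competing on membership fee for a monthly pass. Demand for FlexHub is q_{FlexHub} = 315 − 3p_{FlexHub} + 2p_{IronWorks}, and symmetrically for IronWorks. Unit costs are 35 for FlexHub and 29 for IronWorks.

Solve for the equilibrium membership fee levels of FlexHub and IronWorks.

103.875, 101.625

FlexHub's profit: π = (p_{FlexHub} − 35)(315 − 3p_{FlexHub} + 2p_{IronWorks}).
∂π/∂p_{FlexHub} = 420 − 6p_{FlexHub} + 2p_{IronWorks} = 0 ⇒ p_{FlexHub} = 70 + (1/3)p_{IronWorks}.
Similarly p_{IronWorks} = 67 + (1/3)p_{FlexHub}.
Solving the two reaction functions simultaneously: (1 − (1/3)(1/3))p_{FlexHub} = 70 + (1/3)·67, so (8/9)p_{FlexHub} = 277/3 and p_{FlexHub} = 103.875.
Then p_{IronWorks} = 67 + (1/3)·103.875 = 101.625.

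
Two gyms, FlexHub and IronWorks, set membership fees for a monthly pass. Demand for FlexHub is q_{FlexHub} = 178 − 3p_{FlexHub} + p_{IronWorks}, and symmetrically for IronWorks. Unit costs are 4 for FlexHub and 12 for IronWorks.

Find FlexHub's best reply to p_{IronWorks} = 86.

FlexHub's profit: π = (p_{FlexHub} − 4)(178 − 3p_{FlexHub} + p_{IronWorks}).
∂π/∂p_{FlexHub} = 190 − 6p_{FlexHub} + p_{IronWorks} = 0 ⇒ p_{FlexHub} = 95/3 + (1/6)p_{IronWorks}.
At p_{IronWorks} = 86: p_{FlexHub} = 95/3 + (1/6)·86 = 46.

46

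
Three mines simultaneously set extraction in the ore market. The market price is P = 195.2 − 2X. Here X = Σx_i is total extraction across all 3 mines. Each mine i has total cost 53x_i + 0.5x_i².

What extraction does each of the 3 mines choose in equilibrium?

A representative mine's profit is π_i = x_i(195.2 − 2X) − 53x_i − 0.5x_i², with X = x_i + Σ_{j≠i} x_j.
First-order condition: 142.2 − 5x_i − 2Σ_{j≠i} x_j = 0.
Imposing symmetry (x_j = x for all j) turns Σ_{j≠i} x_j into 2x, so 142.2 = 9x and x = 15.8.

15.8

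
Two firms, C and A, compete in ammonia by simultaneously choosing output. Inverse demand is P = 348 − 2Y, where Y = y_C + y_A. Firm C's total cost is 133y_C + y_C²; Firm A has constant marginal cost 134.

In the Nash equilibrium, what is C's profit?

Firm C's profit: π = y_C(348 − 2(y_C + y_A)) − 133y_C − y_C².
∂π/∂y_C = 215 − 6y_C − 2y_A = 0, so y_C = 215/6 − (1/3)y_A.
For A: ∂π/∂y_A = 214 − 4y_A − 2y_C = 0 ⇒ y_A = 53.5 − 0.5y_C.
Solving the two reaction functions simultaneously: (1 − (−1/3)(−0.5))y_C = 215/6 − (1/3)·53.5, so (5/6)y_C = 18 and y_C = 21.6.
Then y_A = 53.5 − 0.5·21.6 = 42.7.
Price P = 348 − 2·64.3 = 219.4.
C's profit: (219.4 − 133)·21.6 − (21.6)² = 1399.68.

1399.68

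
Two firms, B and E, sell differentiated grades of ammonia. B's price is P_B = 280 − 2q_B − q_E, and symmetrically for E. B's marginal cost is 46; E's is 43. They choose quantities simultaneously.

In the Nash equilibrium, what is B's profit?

Firm B's profit: π = q_B(280 − 2q_B − q_E) − 46q_B.
∂π/∂q_B = 234 − 4q_B − q_E = 0 ⇒ q_B = 58.5 − 0.25q_E.
Similarly q_E = 59.25 − 0.25q_B.
Plugging q_E into B's best response: q_B = 58.5 − 0.25(59.25 − 0.25q_B) ⇒ 0.9375q_B = 43.6875, so q_B = 46.6.
Then q_E = 59.25 − 0.25·46.6 = 47.6.
P_B = 280 − 2·46.6 − 47.6 = 139.2.
Profit = (139.2 − 46)·46.6 = 4343.12.

4343.12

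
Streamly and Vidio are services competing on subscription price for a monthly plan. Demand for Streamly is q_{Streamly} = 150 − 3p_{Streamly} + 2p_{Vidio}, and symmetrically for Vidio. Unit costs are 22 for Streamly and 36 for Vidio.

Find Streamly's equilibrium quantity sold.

Streamly's profit: π = (p_{Streamly} − 22)(150 − 3p_{Streamly} + 2p_{Vidio}).
∂π/∂p_{Streamly} = 216 − 6p_{Streamly} + 2p_{Vidio} = 0 ⇒ p_{Streamly} = 36 + (1/3)p_{Vidio}.
Similarly p_{Vidio} = 43 + (1/3)p_{Streamly}.
Substituting the second reaction function into the first: p_{Streamly} = 36 + (1/3)(43 + (1/3)p_{Streamly}), which gives (8/9)p_{Streamly} = 151/3 ⇒ p_{Streamly} = 56.625.
Then p_{Vidio} = 43 + (1/3)·56.625 = 61.875.
q_{Streamly} = 150 − 3·56.625 + 2·61.875 = 103.875.

103.875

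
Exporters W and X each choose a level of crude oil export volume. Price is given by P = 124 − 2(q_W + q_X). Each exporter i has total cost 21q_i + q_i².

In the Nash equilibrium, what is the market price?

72.5

Exporter W's profit: π = q_W(124 − 2(q_W + q_X)) − 21q_W − q_W².
∂π/∂q_W = 103 − 6q_W − 2q_X = 0, so q_W = 103/6 − (1/3)q_X.
The game is symmetric, so in equilibrium q_X = q_W: the reaction function gives (4/3)q_W = 103/6, hence q_W = 12.875.
Equilibrium price: P = 124 − 2·25.75 = 72.5.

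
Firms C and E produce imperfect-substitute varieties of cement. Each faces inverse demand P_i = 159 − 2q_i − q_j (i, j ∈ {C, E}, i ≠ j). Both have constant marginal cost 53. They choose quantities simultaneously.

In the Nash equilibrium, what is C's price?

95.4

Firm C's profit: π = q_C(159 − 2q_C − q_E) − 53q_C.
∂π/∂q_C = 106 − 4q_C − q_E = 0 ⇒ q_C = 26.5 − 0.25q_E.
By symmetry q_E = q_C; substituting into the reaction function, 1.25q_C = 26.5 and q_C = 21.2.
P_C = 159 − 2·21.2 − 21.2 = 95.4.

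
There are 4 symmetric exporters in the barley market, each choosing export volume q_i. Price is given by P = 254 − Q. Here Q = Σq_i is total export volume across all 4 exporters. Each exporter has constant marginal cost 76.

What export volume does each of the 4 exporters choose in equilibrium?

A representative exporter's profit is π_i = q_i(254 − Q) − 76q_i, with Q = q_i + Σ_{j≠i} q_j.
First-order condition: 178 − 2q_i − Σ_{j≠i} q_j = 0.
In a symmetric equilibrium every exporter chooses the same q, so Σ_{j≠i} q_j = 3q. The condition becomes 178 − 5q = 0, giving q = 178/5 = 35.6.

35.6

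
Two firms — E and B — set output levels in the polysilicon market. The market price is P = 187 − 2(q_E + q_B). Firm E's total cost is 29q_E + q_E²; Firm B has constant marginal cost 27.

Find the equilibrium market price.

Firm E's profit: π = q_E(187 − 2(q_E + q_B)) − 29q_E − q_E².
∂π/∂q_E = 158 − 6q_E − 2q_B = 0, so q_E = 79/3 − (1/3)q_B.
For B: ∂π/∂q_B = 160 − 4q_B − 2q_E = 0 ⇒ q_B = 40 − 0.5q_E.
Plugging q_B into E's best response: q_E = 79/3 − (1/3)(40 − 0.5q_E) ⇒ (5/6)q_E = 13, so q_E = 15.6.
Then q_B = 40 − 0.5·15.6 = 32.2.
Equilibrium price: P = 187 − 2·47.8 = 91.4.

91.4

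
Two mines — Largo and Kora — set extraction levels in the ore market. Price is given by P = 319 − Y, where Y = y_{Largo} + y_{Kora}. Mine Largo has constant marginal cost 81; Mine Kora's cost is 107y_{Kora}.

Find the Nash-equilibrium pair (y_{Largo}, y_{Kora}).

88, 62

Mine Largo's profit: π = y_{Largo}(319 − (y_{Largo} + y_{Kora})) − 81y_{Largo}.
∂π/∂y_{Largo} = 238 − 2y_{Largo} − y_{Kora} = 0, so y_{Largo} = 119 − 0.5y_{Kora}.
By the same steps for Kora: y_{Kora} = 106 − 0.5y_{Largo}.
Solving the two reaction functions simultaneously: (1 − (−0.5)(−0.5))y_{Largo} = 119 − 0.5·106, so 0.75y_{Largo} = 66 and y_{Largo} = 88.
Then y_{Kora} = 106 − 0.5·88 = 62.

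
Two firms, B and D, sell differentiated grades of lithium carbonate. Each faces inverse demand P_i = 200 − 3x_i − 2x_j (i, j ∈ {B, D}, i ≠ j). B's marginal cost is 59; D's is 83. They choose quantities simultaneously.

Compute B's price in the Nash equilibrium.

Firm B's profit: π = x_B(200 − 3x_B − 2x_D) − 59x_B.
∂π/∂x_B = 141 − 6x_B − 2x_D = 0 ⇒ x_B = 23.5 − (1/3)x_D.
Similarly x_D = 19.5 − (1/3)x_B.
Plugging x_D into B's best response: x_B = 23.5 − (1/3)(19.5 − (1/3)x_B) ⇒ (8/9)x_B = 17, so x_B = 19.125.
Then x_D = 19.5 − (1/3)·19.125 = 13.125.
P_B = 200 − 3·19.125 − 2·13.125 = 116.375.

116.375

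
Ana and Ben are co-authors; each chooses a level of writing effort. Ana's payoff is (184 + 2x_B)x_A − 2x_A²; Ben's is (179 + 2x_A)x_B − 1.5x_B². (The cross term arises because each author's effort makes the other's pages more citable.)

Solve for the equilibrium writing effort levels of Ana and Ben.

Expanding Ana's payoff: 184x_A + 2x_Bx_A − 2x_A².
∂π/∂x_A = 184 + 2x_B − 4x_A = 0, so x_A = 46 + 0.5x_B.
Likewise for Ben: x_B = 179/3 + (2/3)x_A.
Substituting the second reaction function into the first: x_A = 46 + 0.5(179/3 + (2/3)x_A), which gives (2/3)x_A = 455/6 ⇒ x_A = 113.75.
Then x_B = 179/3 + (2/3)·113.75 = 135.5.

113.75, 135.5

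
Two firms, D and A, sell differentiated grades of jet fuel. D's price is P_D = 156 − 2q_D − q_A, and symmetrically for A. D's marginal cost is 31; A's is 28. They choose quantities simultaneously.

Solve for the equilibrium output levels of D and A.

24.8, 25.8

Firm D's profit: π = q_D(156 − 2q_D − q_A) − 31q_D.
∂π/∂q_D = 125 − 4q_D − q_A = 0 ⇒ q_D = 31.25 − 0.25q_A.
Similarly q_A = 32 − 0.25q_D.
Solving the two reaction functions simultaneously: (1 − (−0.25)(−0.25))q_D = 31.25 − 0.25·32, so 0.9375q_D = 23.25 and q_D = 24.8.
Then q_A = 32 − 0.25·24.8 = 25.8.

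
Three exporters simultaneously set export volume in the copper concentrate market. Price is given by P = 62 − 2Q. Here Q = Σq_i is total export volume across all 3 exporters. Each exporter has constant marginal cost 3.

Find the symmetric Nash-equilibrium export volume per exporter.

7.375

A representative exporter's profit is π_i = q_i(62 − 2Q) − 3q_i, with Q = q_i + Σ_{j≠i} q_j.
First-order condition: 59 − 4q_i − 2Σ_{j≠i} q_j = 0.
In a symmetric equilibrium every exporter chooses the same q, so Σ_{j≠i} q_j = 2q. The condition becomes 59 − 8q = 0, giving q = 59/8 = 7.375.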